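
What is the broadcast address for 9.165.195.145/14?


Network: 9.164.0.0/14
Host bits = 18
Set all host bits to 1:
Broadcast: 9.167.255.255


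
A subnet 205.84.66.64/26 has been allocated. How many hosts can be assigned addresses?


Host bits = 32 - 26 = 6
Total addresses = 2^6 = 64
Usable = total - 2 (network and broadcast)
Usable hosts: 62


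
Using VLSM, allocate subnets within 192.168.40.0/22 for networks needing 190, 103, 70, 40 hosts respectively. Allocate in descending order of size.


190 hosts -> /24 (254 usable): 192.168.40.0/24
103 hosts -> /25 (126 usable): 192.168.41.0/25
70 hosts -> /25 (126 usable): 192.168.41.128/25
40 hosts -> /26 (62 usable): 192.168.42.0/26
Allocation: 192.168.40.0/24 (190 hosts, 254 usable); 192.168.41.0/25 (103 hosts, 126 usable); 192.168.41.128/25 (70 hosts, 126 usable); 192.168.42.0/26 (40 hosts, 62 usable)


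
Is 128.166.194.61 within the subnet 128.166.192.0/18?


Subnet network: 128.166.192.0
Test IP AND mask: 128.166.192.0
Yes, 128.166.194.61 is in 128.166.192.0/18


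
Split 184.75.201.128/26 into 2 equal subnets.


New prefix = 26 + 1 = 27
Each subnet has 32 addresses
  184.75.201.128/27
  184.75.201.160/27
Subnets: 184.75.201.128/27, 184.75.201.160/27


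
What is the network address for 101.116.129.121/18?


IP:   01100101.01110100.10000001.01111001
Mask: 11111111.11111111.11000000.00000000
AND operation:
Net:  01100101.01110100.10000000.00000000
Network: 101.116.128.0/18


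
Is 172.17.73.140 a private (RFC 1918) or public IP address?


RFC 1918 private ranges:
  10.0.0.0/8 (10.0.0.0 - 10.255.255.255)
  172.16.0.0/12 (172.16.0.0 - 172.31.255.255)
  192.168.0.0/16 (192.168.0.0 - 192.168.255.255)
Private (in 172.16.0.0/12)


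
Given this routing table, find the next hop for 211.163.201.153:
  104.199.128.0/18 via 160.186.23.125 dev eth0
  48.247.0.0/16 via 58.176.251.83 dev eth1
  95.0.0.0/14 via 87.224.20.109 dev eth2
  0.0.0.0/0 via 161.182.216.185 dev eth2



Longest prefix match for 211.163.201.153:
  /18 104.199.128.0: no
  /16 48.247.0.0: no
  /14 95.0.0.0: no
  /0 0.0.0.0: MATCH
Selected: next-hop 161.182.216.185 via eth2 (matched /0)


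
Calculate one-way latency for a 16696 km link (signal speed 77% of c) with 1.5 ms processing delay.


Speed = 0.77 * 3e5 km/s = 231000 km/s
Propagation delay = 16696 / 231000 = 0.0723 s = 72.2771 ms
Processing delay = 1.5 ms
Total one-way latency = 73.7771 ms


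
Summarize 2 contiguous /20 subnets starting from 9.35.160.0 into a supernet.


Original prefix: /20
Number of subnets: 2 = 2^1
New prefix = 20 - 1 = 19
Supernet: 9.35.160.0/19


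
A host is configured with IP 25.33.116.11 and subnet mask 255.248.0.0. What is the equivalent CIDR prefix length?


Binary: 11111111.11111000.00000000.00000000
Count leading 1s
Prefix: /13


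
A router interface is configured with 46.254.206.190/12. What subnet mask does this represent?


/12 means 12 network bits, 20 host bits
Binary: 11111111111100000000000000000000
Mask: 255.240.0.0


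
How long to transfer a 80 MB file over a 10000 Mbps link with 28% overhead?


Effective throughput = 10000 * (1 - 28/100) = 7200 Mbps
File size in Mb = 80 * 8 = 640 Mb
Time = 640 / 7200
Time = 0.0889 seconds


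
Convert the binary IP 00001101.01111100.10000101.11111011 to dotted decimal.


00001101 = 13
01111100 = 124
10000101 = 133
11111011 = 251
IP: 13.124.133.251


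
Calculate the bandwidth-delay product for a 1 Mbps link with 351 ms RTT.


BDP = bandwidth * RTT
= 1 Mbps * 351 ms
= 1 * 1e6 * 351 / 1000 bits
= 351000 bits
= 43875 bytes
= 42.8467 KB
BDP = 351000 bits (43875 bytes)


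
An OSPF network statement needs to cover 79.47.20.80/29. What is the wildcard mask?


Subnet mask: 255.255.255.248
Wildcard = 255.255.255.255 - subnet mask
255 - 255 = 0
255 - 255 = 0
255 - 255 = 0
255 - 248 = 7
Wildcard: 0.0.0.7


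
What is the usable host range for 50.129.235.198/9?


Network: 50.128.0.0
Broadcast: 50.255.255.255
First usable = network + 1
Last usable = broadcast - 1
Range: 50.128.0.1 to 50.255.255.254


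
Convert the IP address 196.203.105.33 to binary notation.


196 = 11000100
203 = 11001011
105 = 01101001
33 = 00100001
Binary: 11000100.11001011.01101001.00100001


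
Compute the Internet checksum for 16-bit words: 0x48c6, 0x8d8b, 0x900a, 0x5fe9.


Sum all words (with carry folding):
+ 0x48c6 = 0x48c6
+ 0x8d8b = 0xd651
+ 0x900a = 0x665c
+ 0x5fe9 = 0xc645
One's complement: ~0xc645
Checksum = 0x39ba


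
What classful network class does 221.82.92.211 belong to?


First octet: 221
Binary: 11011101
110xxxxx -> Class C (192-223)
Class C, default mask 255.255.255.0 (/24)


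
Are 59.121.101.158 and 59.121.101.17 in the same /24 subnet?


Mask: 255.255.255.0
59.121.101.158 AND mask = 59.121.101.0
59.121.101.17 AND mask = 59.121.101.0
Yes, same subnet (59.121.101.0)


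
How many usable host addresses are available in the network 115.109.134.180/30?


Host bits = 32 - 30 = 2
Total addresses = 2^2 = 4
Usable = total - 2 (network and broadcast)
Usable hosts: 2


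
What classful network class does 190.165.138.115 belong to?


First octet: 190
Binary: 10111110
10xxxxxx -> Class B (128-191)
Class B, default mask 255.255.0.0 (/16)


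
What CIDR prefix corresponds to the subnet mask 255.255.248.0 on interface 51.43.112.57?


Binary: 11111111.11111111.11111000.00000000
Count leading 1s
Prefix: /21


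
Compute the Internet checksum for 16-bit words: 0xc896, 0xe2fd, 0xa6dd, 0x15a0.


Sum all words (with carry folding):
+ 0xc896 = 0xc896
+ 0xe2fd = 0xab94
+ 0xa6dd = 0x5272
+ 0x15a0 = 0x6812
One's complement: ~0x6812
Checksum = 0x97ed


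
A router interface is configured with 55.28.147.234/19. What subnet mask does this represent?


/19 means 19 network bits, 13 host bits
Binary: 11111111111111111110000000000000
Mask: 255.255.224.0


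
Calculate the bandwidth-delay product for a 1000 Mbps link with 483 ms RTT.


BDP = bandwidth * RTT
= 1000 Mbps * 483 ms
= 1000 * 1e6 * 483 / 1000 bits
= 483000000 bits
= 60375000 bytes
= 58959.9609 KB
BDP = 483000000 bits (60375000 bytes)


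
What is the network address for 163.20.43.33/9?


IP:   10100011.00010100.00101011.00100001
Mask: 11111111.10000000.00000000.00000000
AND operation:
Net:  10100011.00000000.00000000.00000000
Network: 163.0.0.0/9


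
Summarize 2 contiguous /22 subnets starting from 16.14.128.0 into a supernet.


Original prefix: /22
Number of subnets: 2 = 2^1
New prefix = 22 - 1 = 21
Supernet: 16.14.128.0/21


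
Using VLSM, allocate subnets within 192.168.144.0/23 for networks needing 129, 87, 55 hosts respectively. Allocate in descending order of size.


129 hosts -> /24 (254 usable): 192.168.144.0/24
87 hosts -> /25 (126 usable): 192.168.145.0/25
55 hosts -> /26 (62 usable): 192.168.145.128/26
Allocation: 192.168.144.0/24 (129 hosts, 254 usable); 192.168.145.0/25 (87 hosts, 126 usable); 192.168.145.128/26 (55 hosts, 62 usable)


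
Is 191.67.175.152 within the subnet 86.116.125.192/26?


Subnet network: 86.116.125.192
Test IP AND mask: 191.67.175.128
No, 191.67.175.152 is not in 86.116.125.192/26


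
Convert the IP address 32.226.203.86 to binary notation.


32 = 00100000
226 = 11100010
203 = 11001011
86 = 01010110
Binary: 00100000.11100010.11001011.01010110


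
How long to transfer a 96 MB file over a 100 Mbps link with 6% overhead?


Effective throughput = 100 * (1 - 6/100) = 94 Mbps
File size in Mb = 96 * 8 = 768 Mb
Time = 768 / 94
Time = 8.1702 seconds


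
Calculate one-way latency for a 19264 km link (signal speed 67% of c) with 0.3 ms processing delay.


Speed = 0.67 * 3e5 km/s = 201000 km/s
Propagation delay = 19264 / 201000 = 0.0958 s = 95.8408 ms
Processing delay = 0.3 ms
Total one-way latency = 96.1408 ms


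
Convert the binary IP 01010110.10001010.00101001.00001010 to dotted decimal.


01010110 = 86
10001010 = 138
00101001 = 41
00001010 = 10
IP: 86.138.41.10


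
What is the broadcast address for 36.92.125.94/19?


Network: 36.92.96.0/19
Host bits = 13
Set all host bits to 1:
Broadcast: 36.92.127.255


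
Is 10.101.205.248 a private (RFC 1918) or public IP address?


RFC 1918 private ranges:
  10.0.0.0/8 (10.0.0.0 - 10.255.255.255)
  172.16.0.0/12 (172.16.0.0 - 172.31.255.255)
  192.168.0.0/16 (192.168.0.0 - 192.168.255.255)
Private (in 10.0.0.0/8)


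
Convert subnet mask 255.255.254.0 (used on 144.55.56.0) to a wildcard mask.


Subnet mask: 255.255.254.0
Wildcard = 255.255.255.255 - subnet mask
255 - 255 = 0
255 - 255 = 0
255 - 254 = 1
255 - 0 = 255
Wildcard: 0.0.1.255


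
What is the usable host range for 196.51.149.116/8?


Network: 196.0.0.0
Broadcast: 196.255.255.255
First usable = network + 1
Last usable = broadcast - 1
Range: 196.0.0.1 to 196.255.255.254


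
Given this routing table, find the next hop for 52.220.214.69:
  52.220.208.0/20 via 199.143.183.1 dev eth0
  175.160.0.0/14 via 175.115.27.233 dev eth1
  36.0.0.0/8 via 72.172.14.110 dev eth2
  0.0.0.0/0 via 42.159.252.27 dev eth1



Longest prefix match for 52.220.214.69:
  /20 52.220.208.0: MATCH
  /14 175.160.0.0: no
  /8 36.0.0.0: no
  /0 0.0.0.0: MATCH
Selected: next-hop 199.143.183.1 via eth0 (matched /20)


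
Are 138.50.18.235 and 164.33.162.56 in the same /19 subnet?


Mask: 255.255.224.0
138.50.18.235 AND mask = 138.50.0.0
164.33.162.56 AND mask = 164.33.160.0
No, different subnets (138.50.0.0 vs 164.33.160.0)


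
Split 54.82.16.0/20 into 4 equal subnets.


New prefix = 20 + 2 = 22
Each subnet has 1024 addresses
  54.82.16.0/22
  54.82.20.0/22
  54.82.24.0/22
  54.82.28.0/22
Subnets: 54.82.16.0/22, 54.82.20.0/22, 54.82.24.0/22, 54.82.28.0/22


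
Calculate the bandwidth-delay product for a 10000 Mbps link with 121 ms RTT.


BDP = bandwidth * RTT
= 10000 Mbps * 121 ms
= 10000 * 1e6 * 121 / 1000 bits
= 1210000000 bits
= 151250000 bytes
= 147705.0781 KB
BDP = 1210000000 bits (151250000 bytes)


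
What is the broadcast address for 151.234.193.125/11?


Network: 151.224.0.0/11
Host bits = 21
Set all host bits to 1:
Broadcast: 151.255.255.255


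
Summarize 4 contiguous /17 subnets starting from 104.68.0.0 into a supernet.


Original prefix: /17
Number of subnets: 4 = 2^2
New prefix = 17 - 2 = 15
Supernet: 104.68.0.0/15


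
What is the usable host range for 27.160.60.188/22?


Network: 27.160.60.0
Broadcast: 27.160.63.255
First usable = network + 1
Last usable = broadcast - 1
Range: 27.160.60.1 to 27.160.63.254


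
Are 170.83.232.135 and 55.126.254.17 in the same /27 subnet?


Mask: 255.255.255.224
170.83.232.135 AND mask = 170.83.232.128
55.126.254.17 AND mask = 55.126.254.0
No, different subnets (170.83.232.128 vs 55.126.254.0)


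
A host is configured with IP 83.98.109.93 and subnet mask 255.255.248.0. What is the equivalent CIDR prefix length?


Binary: 11111111.11111111.11111000.00000000
Count leading 1s
Prefix: /21


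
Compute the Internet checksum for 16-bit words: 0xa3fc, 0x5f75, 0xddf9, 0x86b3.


Sum all words (with carry folding):
+ 0xa3fc = 0xa3fc
+ 0x5f75 = 0x0372
+ 0xddf9 = 0xe16b
+ 0x86b3 = 0x681f
One's complement: ~0x681f
Checksum = 0x97e0


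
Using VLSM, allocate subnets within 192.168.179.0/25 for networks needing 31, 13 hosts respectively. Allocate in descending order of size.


31 hosts -> /26 (62 usable): 192.168.179.0/26
13 hosts -> /28 (14 usable): 192.168.179.64/28
Allocation: 192.168.179.0/26 (31 hosts, 62 usable); 192.168.179.64/28 (13 hosts, 14 usable)


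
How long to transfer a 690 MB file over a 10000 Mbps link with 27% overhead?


Effective throughput = 10000 * (1 - 27/100) = 7300 Mbps
File size in Mb = 690 * 8 = 5520 Mb
Time = 5520 / 7300
Time = 0.7562 seconds


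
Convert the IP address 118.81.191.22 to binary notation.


118 = 01110110
81 = 01010001
191 = 10111111
22 = 00010110
Binary: 01110110.01010001.10111111.00010110


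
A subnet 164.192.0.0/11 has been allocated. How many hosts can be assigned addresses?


Host bits = 32 - 11 = 21
Total addresses = 2^21 = 2097152
Usable = total - 2 (network and broadcast)
Usable hosts: 2097150


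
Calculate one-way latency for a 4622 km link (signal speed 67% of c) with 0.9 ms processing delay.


Speed = 0.67 * 3e5 km/s = 201000 km/s
Propagation delay = 4622 / 201000 = 0.023 s = 22.995 ms
Processing delay = 0.9 ms
Total one-way latency = 23.895 ms


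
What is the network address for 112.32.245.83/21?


IP:   01110000.00100000.11110101.01010011
Mask: 11111111.11111111.11111000.00000000
AND operation:
Net:  01110000.00100000.11110000.00000000
Network: 112.32.240.0/21


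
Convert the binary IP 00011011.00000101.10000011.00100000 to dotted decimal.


00011011 = 27
00000101 = 5
10000011 = 131
00100000 = 32
IP: 27.5.131.32


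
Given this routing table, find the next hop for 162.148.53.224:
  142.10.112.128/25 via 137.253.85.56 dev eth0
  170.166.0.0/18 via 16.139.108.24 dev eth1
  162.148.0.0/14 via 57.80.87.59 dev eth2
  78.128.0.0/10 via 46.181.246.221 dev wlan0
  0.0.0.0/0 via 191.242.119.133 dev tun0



Longest prefix match for 162.148.53.224:
  /25 142.10.112.128: no
  /18 170.166.0.0: no
  /14 162.148.0.0: MATCH
  /10 78.128.0.0: no
  /0 0.0.0.0: MATCH
Selected: next-hop 57.80.87.59 via eth2 (matched /14)


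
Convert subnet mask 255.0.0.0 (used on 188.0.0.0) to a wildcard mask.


Subnet mask: 255.0.0.0
Wildcard = 255.255.255.255 - subnet mask
255 - 255 = 0
255 - 0 = 255
255 - 0 = 255
255 - 0 = 255
Wildcard: 0.255.255.255


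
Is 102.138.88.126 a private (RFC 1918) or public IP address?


RFC 1918 private ranges:
  10.0.0.0/8 (10.0.0.0 - 10.255.255.255)
  172.16.0.0/12 (172.16.0.0 - 172.31.255.255)
  192.168.0.0/16 (192.168.0.0 - 192.168.255.255)
Public (not in any RFC 1918 range)


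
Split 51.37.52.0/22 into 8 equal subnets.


New prefix = 22 + 3 = 25
Each subnet has 128 addresses
  51.37.52.0/25
  51.37.52.128/25
  51.37.53.0/25
  51.37.53.128/25
  51.37.54.0/25
  51.37.54.128/25
  51.37.55.0/25
  51.37.55.128/25
Subnets: 51.37.52.0/25, 51.37.52.128/25, 51.37.53.0/25, 51.37.53.128/25, 51.37.54.0/25, 51.37.54.128/25, 51.37.55.0/25, 51.37.55.128/25


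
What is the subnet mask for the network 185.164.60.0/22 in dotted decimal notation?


/22 means 22 network bits, 10 host bits
Binary: 11111111111111111111110000000000
Mask: 255.255.252.0


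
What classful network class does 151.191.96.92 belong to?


First octet: 151
Binary: 10010111
10xxxxxx -> Class B (128-191)
Class B, default mask 255.255.0.0 (/16)


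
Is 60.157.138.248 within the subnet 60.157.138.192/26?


Subnet network: 60.157.138.192
Test IP AND mask: 60.157.138.192
Yes, 60.157.138.248 is in 60.157.138.192/26


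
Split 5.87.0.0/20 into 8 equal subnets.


New prefix = 20 + 3 = 23
Each subnet has 512 addresses
  5.87.0.0/23
  5.87.2.0/23
  5.87.4.0/23
  5.87.6.0/23
  5.87.8.0/23
  5.87.10.0/23
  5.87.12.0/23
  5.87.14.0/23
Subnets: 5.87.0.0/23, 5.87.2.0/23, 5.87.4.0/23, 5.87.6.0/23, 5.87.8.0/23, 5.87.10.0/23, 5.87.12.0/23, 5.87.14.0/23


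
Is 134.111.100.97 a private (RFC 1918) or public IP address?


RFC 1918 private ranges:
  10.0.0.0/8 (10.0.0.0 - 10.255.255.255)
  172.16.0.0/12 (172.16.0.0 - 172.31.255.255)
  192.168.0.0/16 (192.168.0.0 - 192.168.255.255)
Public (not in any RFC 1918 range)


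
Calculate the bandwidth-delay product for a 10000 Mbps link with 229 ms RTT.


BDP = bandwidth * RTT
= 10000 Mbps * 229 ms
= 10000 * 1e6 * 229 / 1000 bits
= 2290000000 bits
= 286250000 bytes
= 279541.0156 KB
BDP = 2290000000 bits (286250000 bytes)


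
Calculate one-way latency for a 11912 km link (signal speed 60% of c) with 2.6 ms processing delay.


Speed = 0.6 * 3e5 km/s = 180000 km/s
Propagation delay = 11912 / 180000 = 0.0662 s = 66.1778 ms
Processing delay = 2.6 ms
Total one-way latency = 68.7778 ms


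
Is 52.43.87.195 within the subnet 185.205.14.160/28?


Subnet network: 185.205.14.160
Test IP AND mask: 52.43.87.192
No, 52.43.87.195 is not in 185.205.14.160/28


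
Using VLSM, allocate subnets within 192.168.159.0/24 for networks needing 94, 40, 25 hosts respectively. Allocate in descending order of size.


94 hosts -> /25 (126 usable): 192.168.159.0/25
40 hosts -> /26 (62 usable): 192.168.159.128/26
25 hosts -> /27 (30 usable): 192.168.159.192/27
Allocation: 192.168.159.0/25 (94 hosts, 126 usable); 192.168.159.128/26 (40 hosts, 62 usable); 192.168.159.192/27 (25 hosts, 30 usable)


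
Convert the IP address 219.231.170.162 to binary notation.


219 = 11011011
231 = 11100111
170 = 10101010
162 = 10100010
Binary: 11011011.11100111.10101010.10100010


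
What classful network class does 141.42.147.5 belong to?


First octet: 141
Binary: 10001101
10xxxxxx -> Class B (128-191)
Class B, default mask 255.255.0.0 (/16)


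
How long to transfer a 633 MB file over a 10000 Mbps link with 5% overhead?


Effective throughput = 10000 * (1 - 5/100) = 9500 Mbps
File size in Mb = 633 * 8 = 5064 Mb
Time = 5064 / 9500
Time = 0.5331 seconds


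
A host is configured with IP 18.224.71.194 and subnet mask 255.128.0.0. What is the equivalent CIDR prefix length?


Binary: 11111111.10000000.00000000.00000000
Count leading 1s
Prefix: /9


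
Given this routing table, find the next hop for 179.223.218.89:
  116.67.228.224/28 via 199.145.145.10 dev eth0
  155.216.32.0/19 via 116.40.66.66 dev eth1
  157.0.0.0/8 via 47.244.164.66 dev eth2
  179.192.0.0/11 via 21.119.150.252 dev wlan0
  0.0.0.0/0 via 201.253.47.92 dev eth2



Longest prefix match for 179.223.218.89:
  /28 116.67.228.224: no
  /19 155.216.32.0: no
  /8 157.0.0.0: no
  /11 179.192.0.0: MATCH
  /0 0.0.0.0: MATCH
Selected: next-hop 21.119.150.252 via wlan0 (matched /11)


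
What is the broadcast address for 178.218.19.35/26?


Network: 178.218.19.0/26
Host bits = 6
Set all host bits to 1:
Broadcast: 178.218.19.63


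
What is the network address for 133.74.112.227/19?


IP:   10000101.01001010.01110000.11100011
Mask: 11111111.11111111.11100000.00000000
AND operation:
Net:  10000101.01001010.01100000.00000000
Network: 133.74.96.0/19


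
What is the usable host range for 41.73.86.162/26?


Network: 41.73.86.128
Broadcast: 41.73.86.191
First usable = network + 1
Last usable = broadcast - 1
Range: 41.73.86.129 to 41.73.86.190


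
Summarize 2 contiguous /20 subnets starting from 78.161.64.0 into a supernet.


Original prefix: /20
Number of subnets: 2 = 2^1
New prefix = 20 - 1 = 19
Supernet: 78.161.64.0/19


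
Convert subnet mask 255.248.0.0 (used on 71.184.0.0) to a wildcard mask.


Subnet mask: 255.248.0.0
Wildcard = 255.255.255.255 - subnet mask
255 - 255 = 0
255 - 248 = 7
255 - 0 = 255
255 - 0 = 255
Wildcard: 0.7.255.255


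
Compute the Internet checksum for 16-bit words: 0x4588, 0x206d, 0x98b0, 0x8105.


Sum all words (with carry folding):
+ 0x4588 = 0x4588
+ 0x206d = 0x65f5
+ 0x98b0 = 0xfea5
+ 0x8105 = 0x7fab
One's complement: ~0x7fab
Checksum = 0x8054


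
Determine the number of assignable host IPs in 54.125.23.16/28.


Host bits = 32 - 28 = 4
Total addresses = 2^4 = 16
Usable = total - 2 (network and broadcast)
Usable hosts: 14


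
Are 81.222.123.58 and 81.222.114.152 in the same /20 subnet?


Mask: 255.255.240.0
81.222.123.58 AND mask = 81.222.112.0
81.222.114.152 AND mask = 81.222.112.0
Yes, same subnet (81.222.112.0)


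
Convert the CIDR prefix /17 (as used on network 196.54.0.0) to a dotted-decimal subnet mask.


/17 means 17 network bits, 15 host bits
Binary: 11111111111111111000000000000000
Mask: 255.255.128.0


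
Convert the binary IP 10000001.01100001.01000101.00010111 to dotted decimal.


10000001 = 129
01100001 = 97
01000101 = 69
00010111 = 23
IP: 129.97.69.23


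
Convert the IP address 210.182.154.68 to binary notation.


210 = 11010010
182 = 10110110
154 = 10011010
68 = 01000100
Binary: 11010010.10110110.10011010.01000100


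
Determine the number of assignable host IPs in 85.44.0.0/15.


Host bits = 32 - 15 = 17
Total addresses = 2^17 = 131072
Usable = total - 2 (network and broadcast)
Usable hosts: 131070


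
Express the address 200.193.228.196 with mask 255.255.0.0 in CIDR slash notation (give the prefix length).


Binary: 11111111.11111111.00000000.00000000
Count leading 1s
Prefix: /16


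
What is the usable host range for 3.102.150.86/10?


Network: 3.64.0.0
Broadcast: 3.127.255.255
First usable = network + 1
Last usable = broadcast - 1
Range: 3.64.0.1 to 3.127.255.254


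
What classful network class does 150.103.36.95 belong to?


First octet: 150
Binary: 10010110
10xxxxxx -> Class B (128-191)
Class B, default mask 255.255.0.0 (/16)


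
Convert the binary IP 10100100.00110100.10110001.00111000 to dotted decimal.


10100100 = 164
00110100 = 52
10110001 = 177
00111000 = 56
IP: 164.52.177.56


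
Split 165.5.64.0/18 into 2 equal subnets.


New prefix = 18 + 1 = 19
Each subnet has 8192 addresses
  165.5.64.0/19
  165.5.96.0/19
Subnets: 165.5.64.0/19, 165.5.96.0/19


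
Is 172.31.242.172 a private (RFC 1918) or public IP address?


RFC 1918 private ranges:
  10.0.0.0/8 (10.0.0.0 - 10.255.255.255)
  172.16.0.0/12 (172.16.0.0 - 172.31.255.255)
  192.168.0.0/16 (192.168.0.0 - 192.168.255.255)
Private (in 172.16.0.0/12)


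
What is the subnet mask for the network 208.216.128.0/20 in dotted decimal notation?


/20 means 20 network bits, 12 host bits
Binary: 11111111111111111111000000000000
Mask: 255.255.240.0


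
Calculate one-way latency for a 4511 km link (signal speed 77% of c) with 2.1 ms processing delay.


Speed = 0.77 * 3e5 km/s = 231000 km/s
Propagation delay = 4511 / 231000 = 0.0195 s = 19.5281 ms
Processing delay = 2.1 ms
Total one-way latency = 21.6281 ms


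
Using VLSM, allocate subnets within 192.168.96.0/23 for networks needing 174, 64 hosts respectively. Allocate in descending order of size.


174 hosts -> /24 (254 usable): 192.168.96.0/24
64 hosts -> /25 (126 usable): 192.168.97.0/25
Allocation: 192.168.96.0/24 (174 hosts, 254 usable); 192.168.97.0/25 (64 hosts, 126 usable)


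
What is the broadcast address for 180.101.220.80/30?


Network: 180.101.220.80/30
Host bits = 2
Set all host bits to 1:
Broadcast: 180.101.220.83


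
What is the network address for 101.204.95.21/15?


IP:   01100101.11001100.01011111.00010101
Mask: 11111111.11111110.00000000.00000000
AND operation:
Net:  01100101.11001100.00000000.00000000
Network: 101.204.0.0/15


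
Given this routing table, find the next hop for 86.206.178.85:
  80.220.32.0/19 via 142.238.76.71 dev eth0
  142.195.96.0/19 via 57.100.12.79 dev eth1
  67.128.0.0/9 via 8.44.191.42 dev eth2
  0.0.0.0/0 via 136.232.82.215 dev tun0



Longest prefix match for 86.206.178.85:
  /19 80.220.32.0: no
  /19 142.195.96.0: no
  /9 67.128.0.0: no
  /0 0.0.0.0: MATCH
Selected: next-hop 136.232.82.215 via tun0 (matched /0)


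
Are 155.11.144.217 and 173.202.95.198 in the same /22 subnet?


Mask: 255.255.252.0
155.11.144.217 AND mask = 155.11.144.0
173.202.95.198 AND mask = 173.202.92.0
No, different subnets (155.11.144.0 vs 173.202.92.0)


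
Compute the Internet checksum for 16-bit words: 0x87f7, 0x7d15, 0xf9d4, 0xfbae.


Sum all words (with carry folding):
+ 0x87f7 = 0x87f7
+ 0x7d15 = 0x050d
+ 0xf9d4 = 0xfee1
+ 0xfbae = 0xfa90
One's complement: ~0xfa90
Checksum = 0x056f


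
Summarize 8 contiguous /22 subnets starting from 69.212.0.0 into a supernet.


Original prefix: /22
Number of subnets: 8 = 2^3
New prefix = 22 - 3 = 19
Supernet: 69.212.0.0/19


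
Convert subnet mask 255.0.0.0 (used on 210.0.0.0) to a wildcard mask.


Subnet mask: 255.0.0.0
Wildcard = 255.255.255.255 - subnet mask
255 - 255 = 0
255 - 0 = 255
255 - 0 = 255
255 - 0 = 255
Wildcard: 0.255.255.255


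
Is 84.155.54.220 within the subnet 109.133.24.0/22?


Subnet network: 109.133.24.0
Test IP AND mask: 84.155.52.0
No, 84.155.54.220 is not in 109.133.24.0/22


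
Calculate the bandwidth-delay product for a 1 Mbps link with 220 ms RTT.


BDP = bandwidth * RTT
= 1 Mbps * 220 ms
= 1 * 1e6 * 220 / 1000 bits
= 220000 bits
= 27500 bytes
= 26.8555 KB
BDP = 220000 bits (27500 bytes)


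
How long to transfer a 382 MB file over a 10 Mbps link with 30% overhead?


Effective throughput = 10 * (1 - 30/100) = 7 Mbps
File size in Mb = 382 * 8 = 3056 Mb
Time = 3056 / 7
Time = 436.5714 seconds


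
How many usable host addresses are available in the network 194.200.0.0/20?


Host bits = 32 - 20 = 12
Total addresses = 2^12 = 4096
Usable = total - 2 (network and broadcast)
Usable hosts: 4094


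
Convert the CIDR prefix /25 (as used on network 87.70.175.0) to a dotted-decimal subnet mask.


/25 means 25 network bits, 7 host bits
Binary: 11111111111111111111111110000000
Mask: 255.255.255.128


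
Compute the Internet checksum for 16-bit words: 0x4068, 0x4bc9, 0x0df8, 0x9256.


Sum all words (with carry folding):
+ 0x4068 = 0x4068
+ 0x4bc9 = 0x8c31
+ 0x0df8 = 0x9a29
+ 0x9256 = 0x2c80
One's complement: ~0x2c80
Checksum = 0xd37f


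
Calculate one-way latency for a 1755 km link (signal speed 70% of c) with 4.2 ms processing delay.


Speed = 0.7 * 3e5 km/s = 210000 km/s
Propagation delay = 1755 / 210000 = 0.0084 s = 8.3571 ms
Processing delay = 4.2 ms
Total one-way latency = 12.5571 ms


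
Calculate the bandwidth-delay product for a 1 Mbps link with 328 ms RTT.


BDP = bandwidth * RTT
= 1 Mbps * 328 ms
= 1 * 1e6 * 328 / 1000 bits
= 328000 bits
= 41000 bytes
= 40.0391 KB
BDP = 328000 bits (41000 bytes)


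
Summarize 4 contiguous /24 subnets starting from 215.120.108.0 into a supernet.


Original prefix: /24
Number of subnets: 4 = 2^2
New prefix = 24 - 2 = 22
Supernet: 215.120.108.0/22


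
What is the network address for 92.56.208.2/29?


IP:   01011100.00111000.11010000.00000010
Mask: 11111111.11111111.11111111.11111000
AND operation:
Net:  01011100.00111000.11010000.00000000
Network: 92.56.208.0/29


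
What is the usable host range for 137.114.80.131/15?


Network: 137.114.0.0
Broadcast: 137.115.255.255
First usable = network + 1
Last usable = broadcast - 1
Range: 137.114.0.1 to 137.115.255.254


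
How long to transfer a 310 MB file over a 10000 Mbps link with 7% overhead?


Effective throughput = 10000 * (1 - 7/100) = 9300 Mbps
File size in Mb = 310 * 8 = 2480 Mb
Time = 2480 / 9300
Time = 0.2667 seconds


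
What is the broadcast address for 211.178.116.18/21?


Network: 211.178.112.0/21
Host bits = 11
Set all host bits to 1:
Broadcast: 211.178.119.255


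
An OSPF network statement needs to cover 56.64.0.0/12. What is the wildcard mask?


Subnet mask: 255.240.0.0
Wildcard = 255.255.255.255 - subnet mask
255 - 255 = 0
255 - 240 = 15
255 - 0 = 255
255 - 0 = 255
Wildcard: 0.15.255.255


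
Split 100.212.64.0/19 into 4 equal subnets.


New prefix = 19 + 2 = 21
Each subnet has 2048 addresses
  100.212.64.0/21
  100.212.72.0/21
  100.212.80.0/21
  100.212.88.0/21
Subnets: 100.212.64.0/21, 100.212.72.0/21, 100.212.80.0/21, 100.212.88.0/21


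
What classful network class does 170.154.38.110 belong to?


First octet: 170
Binary: 10101010
10xxxxxx -> Class B (128-191)
Class B, default mask 255.255.0.0 (/16)


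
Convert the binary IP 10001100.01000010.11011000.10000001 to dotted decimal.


10001100 = 140
01000010 = 66
11011000 = 216
10000001 = 129
IP: 140.66.216.129


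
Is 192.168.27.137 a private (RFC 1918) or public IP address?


RFC 1918 private ranges:
  10.0.0.0/8 (10.0.0.0 - 10.255.255.255)
  172.16.0.0/12 (172.16.0.0 - 172.31.255.255)
  192.168.0.0/16 (192.168.0.0 - 192.168.255.255)
Private (in 192.168.0.0/16)


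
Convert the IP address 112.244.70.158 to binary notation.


112 = 01110000
244 = 11110100
70 = 01000110
158 = 10011110
Binary: 01110000.11110100.01000110.10011110


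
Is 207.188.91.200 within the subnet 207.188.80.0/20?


Subnet network: 207.188.80.0
Test IP AND mask: 207.188.80.0
Yes, 207.188.91.200 is in 207.188.80.0/20


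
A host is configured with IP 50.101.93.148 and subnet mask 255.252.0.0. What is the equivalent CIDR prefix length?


Binary: 11111111.11111100.00000000.00000000
Count leading 1s
Prefix: /14


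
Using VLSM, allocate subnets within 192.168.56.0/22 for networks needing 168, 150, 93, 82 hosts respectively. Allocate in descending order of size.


168 hosts -> /24 (254 usable): 192.168.56.0/24
150 hosts -> /24 (254 usable): 192.168.57.0/24
93 hosts -> /25 (126 usable): 192.168.58.0/25
82 hosts -> /25 (126 usable): 192.168.58.128/25
Allocation: 192.168.56.0/24 (168 hosts, 254 usable); 192.168.57.0/24 (150 hosts, 254 usable); 192.168.58.0/25 (93 hosts, 126 usable); 192.168.58.128/25 (82 hosts, 126 usable)


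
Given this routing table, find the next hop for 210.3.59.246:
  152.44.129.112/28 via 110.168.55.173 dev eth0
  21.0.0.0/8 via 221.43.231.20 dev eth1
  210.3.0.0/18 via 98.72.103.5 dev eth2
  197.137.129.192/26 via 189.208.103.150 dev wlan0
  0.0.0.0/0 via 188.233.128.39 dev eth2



Longest prefix match for 210.3.59.246:
  /28 152.44.129.112: no
  /8 21.0.0.0: no
  /18 210.3.0.0: MATCH
  /26 197.137.129.192: no
  /0 0.0.0.0: MATCH
Selected: next-hop 98.72.103.5 via eth2 (matched /18)


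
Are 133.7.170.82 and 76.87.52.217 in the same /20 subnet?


Mask: 255.255.240.0
133.7.170.82 AND mask = 133.7.160.0
76.87.52.217 AND mask = 76.87.48.0
No, different subnets (133.7.160.0 vs 76.87.48.0)


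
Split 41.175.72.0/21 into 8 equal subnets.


New prefix = 21 + 3 = 24
Each subnet has 256 addresses
  41.175.72.0/24
  41.175.73.0/24
  41.175.74.0/24
  41.175.75.0/24
  41.175.76.0/24
  41.175.77.0/24
  41.175.78.0/24
  41.175.79.0/24
Subnets: 41.175.72.0/24, 41.175.73.0/24, 41.175.74.0/24, 41.175.75.0/24, 41.175.76.0/24, 41.175.77.0/24, 41.175.78.0/24, 41.175.79.0/24


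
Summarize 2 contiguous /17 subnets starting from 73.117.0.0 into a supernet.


Original prefix: /17
Number of subnets: 2 = 2^1
New prefix = 17 - 1 = 16
Supernet: 73.117.0.0/16


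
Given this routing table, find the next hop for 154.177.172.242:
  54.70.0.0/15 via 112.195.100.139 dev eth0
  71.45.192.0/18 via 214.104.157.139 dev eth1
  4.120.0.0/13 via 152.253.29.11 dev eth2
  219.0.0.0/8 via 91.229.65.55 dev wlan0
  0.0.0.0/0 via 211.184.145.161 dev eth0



Longest prefix match for 154.177.172.242:
  /15 54.70.0.0: no
  /18 71.45.192.0: no
  /13 4.120.0.0: no
  /8 219.0.0.0: no
  /0 0.0.0.0: MATCH
Selected: next-hop 211.184.145.161 via eth0 (matched /0)


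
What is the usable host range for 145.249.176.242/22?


Network: 145.249.176.0
Broadcast: 145.249.179.255
First usable = network + 1
Last usable = broadcast - 1
Range: 145.249.176.1 to 145.249.179.254


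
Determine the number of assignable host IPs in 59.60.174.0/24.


Host bits = 32 - 24 = 8
Total addresses = 2^8 = 256
Usable = total - 2 (network and broadcast)
Usable hosts: 254


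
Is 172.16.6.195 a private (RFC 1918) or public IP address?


RFC 1918 private ranges:
  10.0.0.0/8 (10.0.0.0 - 10.255.255.255)
  172.16.0.0/12 (172.16.0.0 - 172.31.255.255)
  192.168.0.0/16 (192.168.0.0 - 192.168.255.255)
Private (in 172.16.0.0/12)


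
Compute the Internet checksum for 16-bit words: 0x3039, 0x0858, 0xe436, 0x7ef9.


Sum all words (with carry folding):
+ 0x3039 = 0x3039
+ 0x0858 = 0x3891
+ 0xe436 = 0x1cc8
+ 0x7ef9 = 0x9bc1
One's complement: ~0x9bc1
Checksum = 0x643e


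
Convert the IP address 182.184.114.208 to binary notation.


182 = 10110110
184 = 10111000
114 = 01110010
208 = 11010000
Binary: 10110110.10111000.01110010.11010000


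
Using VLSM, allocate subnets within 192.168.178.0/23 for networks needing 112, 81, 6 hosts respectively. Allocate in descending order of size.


112 hosts -> /25 (126 usable): 192.168.178.0/25
81 hosts -> /25 (126 usable): 192.168.178.128/25
6 hosts -> /29 (6 usable): 192.168.179.0/29
Allocation: 192.168.178.0/25 (112 hosts, 126 usable); 192.168.178.128/25 (81 hosts, 126 usable); 192.168.179.0/29 (6 hosts, 6 usable)


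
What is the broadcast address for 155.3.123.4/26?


Network: 155.3.123.0/26
Host bits = 6
Set all host bits to 1:
Broadcast: 155.3.123.63


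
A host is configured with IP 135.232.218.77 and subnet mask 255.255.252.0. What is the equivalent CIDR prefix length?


Binary: 11111111.11111111.11111100.00000000
Count leading 1s
Prefix: /22


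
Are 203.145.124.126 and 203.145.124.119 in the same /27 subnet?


Mask: 255.255.255.224
203.145.124.126 AND mask = 203.145.124.96
203.145.124.119 AND mask = 203.145.124.96
Yes, same subnet (203.145.124.96)


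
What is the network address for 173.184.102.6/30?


IP:   10101101.10111000.01100110.00000110
Mask: 11111111.11111111.11111111.11111100
AND operation:
Net:  10101101.10111000.01100110.00000100
Network: 173.184.102.4/30


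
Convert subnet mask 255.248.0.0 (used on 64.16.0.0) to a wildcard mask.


Subnet mask: 255.248.0.0
Wildcard = 255.255.255.255 - subnet mask
255 - 255 = 0
255 - 248 = 7
255 - 0 = 255
255 - 0 = 255
Wildcard: 0.7.255.255


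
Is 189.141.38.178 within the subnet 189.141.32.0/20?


Subnet network: 189.141.32.0
Test IP AND mask: 189.141.32.0
Yes, 189.141.38.178 is in 189.141.32.0/20


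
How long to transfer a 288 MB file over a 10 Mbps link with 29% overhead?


Effective throughput = 10 * (1 - 29/100) = 7.1 Mbps
File size in Mb = 288 * 8 = 2304 Mb
Time = 2304 / 7.1
Time = 324.507 seconds


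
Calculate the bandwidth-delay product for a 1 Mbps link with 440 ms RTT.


BDP = bandwidth * RTT
= 1 Mbps * 440 ms
= 1 * 1e6 * 440 / 1000 bits
= 440000 bits
= 55000 bytes
= 53.7109 KB
BDP = 440000 bits (55000 bytes)


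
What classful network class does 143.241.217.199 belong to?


First octet: 143
Binary: 10001111
10xxxxxx -> Class B (128-191)
Class B, default mask 255.255.0.0 (/16)


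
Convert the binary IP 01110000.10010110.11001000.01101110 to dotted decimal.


01110000 = 112
10010110 = 150
11001000 = 200
01101110 = 110
IP: 112.150.200.110


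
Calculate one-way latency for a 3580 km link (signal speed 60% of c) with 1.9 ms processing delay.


Speed = 0.6 * 3e5 km/s = 180000 km/s
Propagation delay = 3580 / 180000 = 0.0199 s = 19.8889 ms
Processing delay = 1.9 ms
Total one-way latency = 21.7889 ms


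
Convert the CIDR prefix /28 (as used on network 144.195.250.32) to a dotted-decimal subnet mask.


/28 means 28 network bits, 4 host bits
Binary: 11111111111111111111111111110000
Mask: 255.255.255.240


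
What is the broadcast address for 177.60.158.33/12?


Network: 177.48.0.0/12
Host bits = 20
Set all host bits to 1:
Broadcast: 177.63.255.255


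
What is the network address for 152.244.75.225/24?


IP:   10011000.11110100.01001011.11100001
Mask: 11111111.11111111.11111111.00000000
AND operation:
Net:  10011000.11110100.01001011.00000000
Network: 152.244.75.0/24


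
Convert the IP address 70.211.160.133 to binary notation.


70 = 01000110
211 = 11010011
160 = 10100000
133 = 10000101
Binary: 01000110.11010011.10100000.10000101


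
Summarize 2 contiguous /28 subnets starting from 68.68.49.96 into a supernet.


Original prefix: /28
Number of subnets: 2 = 2^1
New prefix = 28 - 1 = 27
Supernet: 68.68.49.96/27


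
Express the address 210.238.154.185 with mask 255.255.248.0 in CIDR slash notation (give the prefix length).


Binary: 11111111.11111111.11111000.00000000
Count leading 1s
Prefix: /21


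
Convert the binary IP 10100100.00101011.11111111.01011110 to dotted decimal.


10100100 = 164
00101011 = 43
11111111 = 255
01011110 = 94
IP: 164.43.255.94


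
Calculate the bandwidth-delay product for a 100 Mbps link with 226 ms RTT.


BDP = bandwidth * RTT
= 100 Mbps * 226 ms
= 100 * 1e6 * 226 / 1000 bits
= 22600000 bits
= 2825000 bytes
= 2758.7891 KB
BDP = 22600000 bits (2825000 bytes)


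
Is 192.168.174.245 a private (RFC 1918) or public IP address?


RFC 1918 private ranges:
  10.0.0.0/8 (10.0.0.0 - 10.255.255.255)
  172.16.0.0/12 (172.16.0.0 - 172.31.255.255)
  192.168.0.0/16 (192.168.0.0 - 192.168.255.255)
Private (in 192.168.0.0/16)


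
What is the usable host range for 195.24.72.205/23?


Network: 195.24.72.0
Broadcast: 195.24.73.255
First usable = network + 1
Last usable = broadcast - 1
Range: 195.24.72.1 to 195.24.73.254


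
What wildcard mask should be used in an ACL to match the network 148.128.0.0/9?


Subnet mask: 255.128.0.0
Wildcard = 255.255.255.255 - subnet mask
255 - 255 = 0
255 - 128 = 127
255 - 0 = 255
255 - 0 = 255
Wildcard: 0.127.255.255


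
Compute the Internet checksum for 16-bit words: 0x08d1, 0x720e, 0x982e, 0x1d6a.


Sum all words (with carry folding):
+ 0x08d1 = 0x08d1
+ 0x720e = 0x7adf
+ 0x982e = 0x130e
+ 0x1d6a = 0x3078
One's complement: ~0x3078
Checksum = 0xcf87


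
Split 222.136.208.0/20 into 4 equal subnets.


New prefix = 20 + 2 = 22
Each subnet has 1024 addresses
  222.136.208.0/22
  222.136.212.0/22
  222.136.216.0/22
  222.136.220.0/22
Subnets: 222.136.208.0/22, 222.136.212.0/22, 222.136.216.0/22, 222.136.220.0/22


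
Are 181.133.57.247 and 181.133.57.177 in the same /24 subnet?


Mask: 255.255.255.0
181.133.57.247 AND mask = 181.133.57.0
181.133.57.177 AND mask = 181.133.57.0
Yes, same subnet (181.133.57.0)


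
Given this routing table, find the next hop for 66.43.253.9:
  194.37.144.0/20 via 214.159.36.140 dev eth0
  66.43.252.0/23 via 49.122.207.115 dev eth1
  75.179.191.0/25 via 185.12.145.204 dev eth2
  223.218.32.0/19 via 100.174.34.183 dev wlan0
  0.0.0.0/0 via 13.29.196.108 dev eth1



Longest prefix match for 66.43.253.9:
  /20 194.37.144.0: no
  /23 66.43.252.0: MATCH
  /25 75.179.191.0: no
  /19 223.218.32.0: no
  /0 0.0.0.0: MATCH
Selected: next-hop 49.122.207.115 via eth1 (matched /23)


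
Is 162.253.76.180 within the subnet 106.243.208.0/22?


Subnet network: 106.243.208.0
Test IP AND mask: 162.253.76.0
No, 162.253.76.180 is not in 106.243.208.0/22


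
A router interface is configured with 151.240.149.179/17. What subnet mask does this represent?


/17 means 17 network bits, 15 host bits
Binary: 11111111111111111000000000000000
Mask: 255.255.128.0


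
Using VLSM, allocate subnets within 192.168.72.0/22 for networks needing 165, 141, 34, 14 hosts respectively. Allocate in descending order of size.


165 hosts -> /24 (254 usable): 192.168.72.0/24
141 hosts -> /24 (254 usable): 192.168.73.0/24
34 hosts -> /26 (62 usable): 192.168.74.0/26
14 hosts -> /28 (14 usable): 192.168.74.64/28
Allocation: 192.168.72.0/24 (165 hosts, 254 usable); 192.168.73.0/24 (141 hosts, 254 usable); 192.168.74.0/26 (34 hosts, 62 usable); 192.168.74.64/28 (14 hosts, 14 usable)


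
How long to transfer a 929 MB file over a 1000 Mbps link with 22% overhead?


Effective throughput = 1000 * (1 - 22/100) = 780 Mbps
File size in Mb = 929 * 8 = 7432 Mb
Time = 7432 / 780
Time = 9.5282 seconds


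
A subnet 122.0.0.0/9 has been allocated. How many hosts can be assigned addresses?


Host bits = 32 - 9 = 23
Total addresses = 2^23 = 8388608
Usable = total - 2 (network and broadcast)
Usable hosts: 8388606


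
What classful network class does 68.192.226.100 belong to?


First octet: 68
Binary: 01000100
0xxxxxxx -> Class A (1-126)
Class A, default mask 255.0.0.0 (/8)


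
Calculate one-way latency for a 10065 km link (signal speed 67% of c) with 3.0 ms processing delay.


Speed = 0.67 * 3e5 km/s = 201000 km/s
Propagation delay = 10065 / 201000 = 0.0501 s = 50.0746 ms
Processing delay = 3.0 ms
Total one-way latency = 53.0746 ms


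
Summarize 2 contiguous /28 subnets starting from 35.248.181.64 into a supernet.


Original prefix: /28
Number of subnets: 2 = 2^1
New prefix = 28 - 1 = 27
Supernet: 35.248.181.64/27
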